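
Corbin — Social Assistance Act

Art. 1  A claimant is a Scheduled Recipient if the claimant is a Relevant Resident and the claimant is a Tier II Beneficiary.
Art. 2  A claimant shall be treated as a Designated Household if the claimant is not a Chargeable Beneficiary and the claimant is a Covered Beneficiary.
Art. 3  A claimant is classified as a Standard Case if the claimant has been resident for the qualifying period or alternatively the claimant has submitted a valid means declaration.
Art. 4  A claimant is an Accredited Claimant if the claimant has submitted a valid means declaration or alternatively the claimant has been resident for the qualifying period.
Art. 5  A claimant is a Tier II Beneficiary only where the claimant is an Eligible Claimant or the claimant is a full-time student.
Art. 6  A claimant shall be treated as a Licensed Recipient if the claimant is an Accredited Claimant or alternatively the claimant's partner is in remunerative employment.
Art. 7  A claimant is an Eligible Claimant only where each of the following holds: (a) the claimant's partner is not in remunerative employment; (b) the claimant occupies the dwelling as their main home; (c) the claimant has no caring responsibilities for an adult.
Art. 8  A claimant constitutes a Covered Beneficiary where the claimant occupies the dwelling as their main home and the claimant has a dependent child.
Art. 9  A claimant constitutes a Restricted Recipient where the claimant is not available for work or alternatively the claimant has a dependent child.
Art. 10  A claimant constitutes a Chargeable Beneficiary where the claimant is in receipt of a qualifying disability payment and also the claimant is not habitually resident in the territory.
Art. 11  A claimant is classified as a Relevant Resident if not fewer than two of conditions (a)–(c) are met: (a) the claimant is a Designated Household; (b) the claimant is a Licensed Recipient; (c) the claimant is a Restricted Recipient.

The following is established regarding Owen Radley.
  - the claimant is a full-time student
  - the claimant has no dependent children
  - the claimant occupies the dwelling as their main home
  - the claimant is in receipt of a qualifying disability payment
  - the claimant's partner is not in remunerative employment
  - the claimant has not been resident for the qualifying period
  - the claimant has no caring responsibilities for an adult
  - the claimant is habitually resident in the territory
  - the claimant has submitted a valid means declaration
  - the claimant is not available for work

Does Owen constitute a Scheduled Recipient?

article 10 — Chargeable Beneficiary: [the claimant is in receipt of a qualifying disability payment? yes] AND [the claimant is not habitually resident in the territory? no] → not satisfied.
article 8 — Covered Beneficiary: [the claimant occupies the dwelling as their main home? yes] AND [the claimant has a dependent child? no] → not satisfied.
article 2 — Designated Household: [not a Chargeable Beneficiary (article 10)? yes] AND [Covered Beneficiary (article 8)? no] → not satisfied.
article 4 — Accredited Claimant: [the claimant has submitted a valid means declaration? yes] OR [the claimant has been resident for the qualifying period? no] → satisfied.
article 6 — Licensed Recipient: [Accredited Claimant (article 4)? yes] OR [the claimant's partner is in remunerative employment? no] → satisfied.
article 9 — Restricted Recipient: [the claimant is not available for work? yes] OR [the claimant has a dependent child? no] → satisfied.
article 11 — Relevant Resident: Designated Household (article 2)? no; Licensed Recipient (article 6)? yes; Restricted Recipient (article 9)? yes — 2 of 3 hold (need ≥2) → satisfied.
article 7 — Eligible Claimant: [the claimant's partner is not in remunerative employment? yes] AND [the claimant occupies the dwelling as their main home? yes] AND [the claimant has no caring responsibilities for an adult? yes] → satisfied.
article 5 — Tier II Beneficiary: [Eligible Claimant (article 7)? yes] OR [the claimant is a full-time student? yes] → satisfied.
article 1 — Scheduled Recipient: [Relevant Resident (article 11)? yes] AND [Tier II Beneficiary (article 5)? yes] → satisfied.

Yes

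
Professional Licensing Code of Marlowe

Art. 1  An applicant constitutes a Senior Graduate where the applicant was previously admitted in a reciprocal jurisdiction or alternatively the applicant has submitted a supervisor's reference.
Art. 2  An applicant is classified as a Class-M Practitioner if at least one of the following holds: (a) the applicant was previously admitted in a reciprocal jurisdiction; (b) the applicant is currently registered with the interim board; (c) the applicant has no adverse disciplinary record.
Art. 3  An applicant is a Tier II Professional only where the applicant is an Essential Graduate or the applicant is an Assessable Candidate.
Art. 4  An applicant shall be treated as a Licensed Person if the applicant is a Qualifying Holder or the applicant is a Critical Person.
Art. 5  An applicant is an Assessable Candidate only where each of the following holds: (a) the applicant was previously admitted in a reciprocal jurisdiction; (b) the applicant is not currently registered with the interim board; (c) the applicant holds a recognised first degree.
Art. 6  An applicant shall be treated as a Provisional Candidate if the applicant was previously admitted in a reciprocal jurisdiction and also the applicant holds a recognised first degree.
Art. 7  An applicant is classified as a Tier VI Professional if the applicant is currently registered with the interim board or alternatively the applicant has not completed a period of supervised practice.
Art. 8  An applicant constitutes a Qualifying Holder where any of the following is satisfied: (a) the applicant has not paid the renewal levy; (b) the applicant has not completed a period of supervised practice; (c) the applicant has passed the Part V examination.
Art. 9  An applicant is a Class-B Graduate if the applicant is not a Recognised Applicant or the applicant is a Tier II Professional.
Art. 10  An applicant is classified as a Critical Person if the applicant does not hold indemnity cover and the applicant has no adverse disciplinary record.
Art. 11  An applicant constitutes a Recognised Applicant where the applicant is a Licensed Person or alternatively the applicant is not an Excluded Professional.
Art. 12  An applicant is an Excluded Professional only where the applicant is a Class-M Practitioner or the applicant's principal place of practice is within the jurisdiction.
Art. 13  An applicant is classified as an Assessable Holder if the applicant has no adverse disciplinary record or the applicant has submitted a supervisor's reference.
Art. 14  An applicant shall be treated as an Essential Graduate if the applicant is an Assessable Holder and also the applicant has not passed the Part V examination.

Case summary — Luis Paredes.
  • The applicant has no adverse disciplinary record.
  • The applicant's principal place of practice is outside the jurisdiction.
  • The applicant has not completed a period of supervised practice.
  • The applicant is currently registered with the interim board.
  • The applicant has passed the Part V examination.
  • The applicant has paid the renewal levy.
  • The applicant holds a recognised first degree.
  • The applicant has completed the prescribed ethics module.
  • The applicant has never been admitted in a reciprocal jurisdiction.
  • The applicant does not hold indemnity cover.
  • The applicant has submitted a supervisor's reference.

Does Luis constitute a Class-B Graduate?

Under article 8: the applicant has not paid the renewal levy? no; or the applicant has not completed a period of supervised practice? yes; or the applicant has passed the Part V examination? yes. So the applicant is a Qualifying Holder.
Under article 10: the applicant does not hold indemnity cover? yes; and the applicant has no adverse disciplinary record? yes. So the applicant is a Critical Person.
Under article 4: Qualifying Holder (article 8)? yes; or Critical Person (article 10)? yes. So the applicant is a Licensed Person.
Under article 2: the applicant was previously admitted in a reciprocal jurisdiction? no; or the applicant is currently registered with the interim board? yes; or the applicant has no adverse disciplinary record? yes. So the applicant is a Class-M Practitioner.
Under article 12: Class-M Practitioner (article 2)? yes; or the applicant's principal place of practice is within the jurisdiction? no. So the applicant is an Excluded Professional.
Under article 11: Licensed Person (article 4)? yes; or not an Excluded Professional (article 12)? no. So the applicant is a Recognised Applicant.
Under article 13: the applicant has no adverse disciplinary record? yes; or the applicant has submitted a supervisor's reference? yes. So the applicant is an Assessable Holder.
Under article 14: Assessable Holder (article 13)? yes; and the applicant has not passed the Part V examination? no. So the applicant is not an Essential Graduate.
Under article 5: the applicant was previously admitted in a reciprocal jurisdiction? no; and the applicant is not currently registered with the interim board? no; and the applicant holds a recognised first degree? yes. So the applicant is not an Assessable Candidate.
Under article 3: Essential Graduate (article 14)? no; or Assessable Candidate (article 5)? no. So the applicant is not a Tier II Professional.
Under article 9: not a Recognised Applicant (article 11)? no; or Tier II Professional (article 3)? no. So the applicant is not a Class-B Graduate.

No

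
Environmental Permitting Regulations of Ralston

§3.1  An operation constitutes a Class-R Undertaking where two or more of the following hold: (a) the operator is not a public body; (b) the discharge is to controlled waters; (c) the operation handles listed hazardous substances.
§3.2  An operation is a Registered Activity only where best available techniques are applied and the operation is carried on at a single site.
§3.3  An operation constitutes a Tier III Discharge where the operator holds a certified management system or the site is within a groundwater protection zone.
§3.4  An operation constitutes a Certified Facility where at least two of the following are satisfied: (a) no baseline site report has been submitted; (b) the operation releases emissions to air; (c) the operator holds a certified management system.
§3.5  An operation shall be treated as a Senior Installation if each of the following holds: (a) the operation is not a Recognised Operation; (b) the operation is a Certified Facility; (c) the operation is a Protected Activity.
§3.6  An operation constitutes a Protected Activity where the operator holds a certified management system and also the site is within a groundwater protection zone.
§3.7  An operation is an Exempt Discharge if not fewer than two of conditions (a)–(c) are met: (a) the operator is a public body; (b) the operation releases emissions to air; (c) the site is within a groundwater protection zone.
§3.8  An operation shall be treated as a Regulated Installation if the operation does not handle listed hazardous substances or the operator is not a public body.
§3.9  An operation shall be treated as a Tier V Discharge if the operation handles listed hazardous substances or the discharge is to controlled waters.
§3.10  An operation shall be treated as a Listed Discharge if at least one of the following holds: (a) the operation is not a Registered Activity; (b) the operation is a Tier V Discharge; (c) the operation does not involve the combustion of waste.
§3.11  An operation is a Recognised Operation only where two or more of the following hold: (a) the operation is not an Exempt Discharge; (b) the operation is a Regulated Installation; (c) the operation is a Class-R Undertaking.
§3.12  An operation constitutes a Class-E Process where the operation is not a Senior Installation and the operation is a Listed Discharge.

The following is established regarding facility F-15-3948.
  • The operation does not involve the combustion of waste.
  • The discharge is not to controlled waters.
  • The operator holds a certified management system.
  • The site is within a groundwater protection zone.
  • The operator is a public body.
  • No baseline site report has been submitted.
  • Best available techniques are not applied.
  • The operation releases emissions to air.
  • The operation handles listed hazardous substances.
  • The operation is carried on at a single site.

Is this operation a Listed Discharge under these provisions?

Under §3.2: best available techniques are applied? no; and the operation is carried on at a single site? yes. So the operation is not a Registered Activity.
Under §3.9: the operation handles listed hazardous substances? yes; or the discharge is to controlled waters? no. So the operation is a Tier V Discharge.
Under §3.10: not a Registered Activity (§3.2)? yes; or Tier V Discharge (§3.9)? yes; or the operation does not involve the combustion of waste? yes. So the operation is a Listed Discharge.

Yes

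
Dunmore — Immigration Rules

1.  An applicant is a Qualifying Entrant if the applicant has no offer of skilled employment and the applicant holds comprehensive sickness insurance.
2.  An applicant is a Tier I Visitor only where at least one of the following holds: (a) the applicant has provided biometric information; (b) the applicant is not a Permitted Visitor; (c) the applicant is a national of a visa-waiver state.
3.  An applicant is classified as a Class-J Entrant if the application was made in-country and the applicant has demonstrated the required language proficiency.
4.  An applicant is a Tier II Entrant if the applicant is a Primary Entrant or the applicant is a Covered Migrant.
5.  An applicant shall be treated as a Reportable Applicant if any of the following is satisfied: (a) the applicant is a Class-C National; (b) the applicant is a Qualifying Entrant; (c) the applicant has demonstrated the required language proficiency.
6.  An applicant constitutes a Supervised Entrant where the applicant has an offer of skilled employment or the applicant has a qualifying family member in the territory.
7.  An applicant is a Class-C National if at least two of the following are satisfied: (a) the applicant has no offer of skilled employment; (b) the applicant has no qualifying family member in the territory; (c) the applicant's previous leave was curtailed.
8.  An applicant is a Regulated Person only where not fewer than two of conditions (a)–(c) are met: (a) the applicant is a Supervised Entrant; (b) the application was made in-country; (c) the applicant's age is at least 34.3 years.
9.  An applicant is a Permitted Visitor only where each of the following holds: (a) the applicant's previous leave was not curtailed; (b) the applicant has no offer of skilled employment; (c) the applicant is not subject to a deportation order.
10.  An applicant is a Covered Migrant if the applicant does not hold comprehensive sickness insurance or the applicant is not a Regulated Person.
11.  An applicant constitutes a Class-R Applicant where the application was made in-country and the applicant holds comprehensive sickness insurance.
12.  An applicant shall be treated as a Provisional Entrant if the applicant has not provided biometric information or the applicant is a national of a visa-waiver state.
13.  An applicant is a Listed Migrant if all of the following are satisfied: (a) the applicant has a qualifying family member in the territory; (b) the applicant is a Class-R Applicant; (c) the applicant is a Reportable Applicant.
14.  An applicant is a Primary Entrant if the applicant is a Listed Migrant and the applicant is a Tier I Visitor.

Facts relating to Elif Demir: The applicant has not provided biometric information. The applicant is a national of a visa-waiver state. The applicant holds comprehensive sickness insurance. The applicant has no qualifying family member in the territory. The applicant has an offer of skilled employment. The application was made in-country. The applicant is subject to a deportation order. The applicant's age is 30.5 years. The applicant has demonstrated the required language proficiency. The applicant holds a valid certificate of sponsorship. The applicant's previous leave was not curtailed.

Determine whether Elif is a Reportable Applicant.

Under paragraph 7: the applicant has no offer of skilled employment? no; the applicant has no qualifying family member in the territory? yes; the applicant's previous leave was curtailed? no — 1 of 3 hold (need ≥2) → not satisfied.
Under paragraph 1: the applicant has no offer of skilled employment? no; and the applicant holds comprehensive sickness insurance? yes. So the applicant is not a Qualifying Entrant.
Under paragraph 5: Class-C National (paragraph 7)? no; or Qualifying Entrant (paragraph 1)? no; or the applicant has demonstrated the required language proficiency? yes. So the applicant is a Reportable Applicant.

Yes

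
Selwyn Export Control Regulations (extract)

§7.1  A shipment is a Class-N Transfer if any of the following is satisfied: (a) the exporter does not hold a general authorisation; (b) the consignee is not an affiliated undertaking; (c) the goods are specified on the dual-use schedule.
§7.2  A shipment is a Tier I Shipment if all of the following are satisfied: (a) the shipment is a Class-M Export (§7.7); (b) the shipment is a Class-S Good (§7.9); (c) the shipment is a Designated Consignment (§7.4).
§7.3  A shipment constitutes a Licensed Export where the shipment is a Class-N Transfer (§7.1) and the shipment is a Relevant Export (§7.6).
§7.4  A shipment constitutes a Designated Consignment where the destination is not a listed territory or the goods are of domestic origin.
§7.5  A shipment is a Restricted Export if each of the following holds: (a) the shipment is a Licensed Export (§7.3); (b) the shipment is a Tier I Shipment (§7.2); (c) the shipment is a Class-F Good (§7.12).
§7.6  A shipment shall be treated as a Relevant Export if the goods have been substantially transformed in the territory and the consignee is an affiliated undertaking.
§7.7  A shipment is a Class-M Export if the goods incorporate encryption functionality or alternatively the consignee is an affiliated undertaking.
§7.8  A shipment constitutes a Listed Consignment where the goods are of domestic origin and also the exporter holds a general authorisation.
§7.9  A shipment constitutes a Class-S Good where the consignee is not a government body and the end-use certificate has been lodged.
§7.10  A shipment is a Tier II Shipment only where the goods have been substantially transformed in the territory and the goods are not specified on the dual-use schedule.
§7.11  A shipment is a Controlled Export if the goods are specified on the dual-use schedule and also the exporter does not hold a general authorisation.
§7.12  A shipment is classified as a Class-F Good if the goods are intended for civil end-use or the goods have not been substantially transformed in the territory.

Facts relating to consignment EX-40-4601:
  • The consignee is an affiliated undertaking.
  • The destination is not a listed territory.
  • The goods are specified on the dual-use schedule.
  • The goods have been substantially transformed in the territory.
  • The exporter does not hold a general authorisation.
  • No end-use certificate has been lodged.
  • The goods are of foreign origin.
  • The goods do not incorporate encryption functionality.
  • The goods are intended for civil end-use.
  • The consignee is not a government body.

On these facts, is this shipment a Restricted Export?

No

Under §7.1: the exporter does not hold a general authorisation? yes; or the consignee is not an affiliated undertaking? no; or the goods are specified on the dual-use schedule? yes. So the shipment is a Class-N Transfer.
Under §7.6: the goods have been substantially transformed in the territory? yes; and the consignee is an affiliated undertaking? yes. So the shipment is a Relevant Export.
Under §7.3: Class-N Transfer (§7.1)? yes; and Relevant Export (§7.6)? yes. So the shipment is a Licensed Export.
Under §7.7: the goods incorporate encryption functionality? no; or the consignee is an affiliated undertaking? yes. So the shipment is a Class-M Export.
Under §7.9: the consignee is not a government body? yes; and the end-use certificate has been lodged? no. So the shipment is not a Class-S Good.
Under §7.4: the destination is not a listed territory? yes; or the goods are of domestic origin? no. So the shipment is a Designated Consignment.
Under §7.2: Class-M Export (§7.7)? yes; and Class-S Good (§7.9)? no; and Designated Consignment (§7.4)? yes. So the shipment is not a Tier I Shipment.
Under §7.12: the goods are intended for civil end-use? yes; or the goods have not been substantially transformed in the territory? no. So the shipment is a Class-F Good.
Under §7.5: Licensed Export (§7.3)? yes; and Tier I Shipment (§7.2)? no; and Class-F Good (§7.12)? yes. So the shipment is not a Restricted Export.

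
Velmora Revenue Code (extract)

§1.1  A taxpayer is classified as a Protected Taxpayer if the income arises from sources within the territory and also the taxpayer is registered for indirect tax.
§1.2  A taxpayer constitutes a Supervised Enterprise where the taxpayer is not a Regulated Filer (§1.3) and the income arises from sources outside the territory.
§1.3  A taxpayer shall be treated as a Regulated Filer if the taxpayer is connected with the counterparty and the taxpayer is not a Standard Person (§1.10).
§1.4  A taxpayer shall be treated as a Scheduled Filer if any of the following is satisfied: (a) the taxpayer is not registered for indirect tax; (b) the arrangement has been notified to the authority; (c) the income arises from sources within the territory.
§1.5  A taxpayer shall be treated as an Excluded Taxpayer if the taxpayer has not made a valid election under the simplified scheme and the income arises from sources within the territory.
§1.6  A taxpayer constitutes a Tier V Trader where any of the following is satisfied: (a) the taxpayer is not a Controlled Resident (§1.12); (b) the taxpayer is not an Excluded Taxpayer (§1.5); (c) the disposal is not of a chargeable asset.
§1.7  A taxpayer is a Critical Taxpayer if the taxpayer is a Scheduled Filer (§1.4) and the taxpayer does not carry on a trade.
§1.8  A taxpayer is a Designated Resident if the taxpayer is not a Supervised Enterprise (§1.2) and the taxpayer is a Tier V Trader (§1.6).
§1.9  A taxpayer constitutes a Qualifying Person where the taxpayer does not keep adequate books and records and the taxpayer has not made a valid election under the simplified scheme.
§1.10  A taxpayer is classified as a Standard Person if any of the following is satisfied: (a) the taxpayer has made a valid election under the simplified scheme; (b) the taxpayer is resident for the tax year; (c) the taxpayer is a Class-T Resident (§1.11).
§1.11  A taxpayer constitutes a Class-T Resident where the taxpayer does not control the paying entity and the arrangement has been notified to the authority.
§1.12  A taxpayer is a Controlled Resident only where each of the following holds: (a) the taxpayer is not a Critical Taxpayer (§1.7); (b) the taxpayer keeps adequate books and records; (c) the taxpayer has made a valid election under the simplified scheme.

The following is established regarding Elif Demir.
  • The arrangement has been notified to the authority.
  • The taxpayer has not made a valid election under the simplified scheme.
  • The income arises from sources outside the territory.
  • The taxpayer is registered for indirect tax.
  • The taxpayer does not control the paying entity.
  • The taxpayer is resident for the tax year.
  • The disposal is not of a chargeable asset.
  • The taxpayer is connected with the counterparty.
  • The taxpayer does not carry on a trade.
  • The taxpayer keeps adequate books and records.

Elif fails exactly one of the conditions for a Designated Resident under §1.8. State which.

Supervised Enterprise

Under §1.11: the taxpayer does not control the paying entity? yes; and the arrangement has been notified to the authority? yes. So the taxpayer is a Class-T Resident.
Under §1.10: the taxpayer has made a valid election under the simplified scheme? no; or the taxpayer is resident for the tax year? yes; or Class-T Resident (§1.11)? yes. So the taxpayer is a Standard Person.
Under §1.3: the taxpayer is connected with the counterparty? yes; and not a Standard Person (§1.10)? no. So the taxpayer is not a Regulated Filer.
Under §1.2: not a Regulated Filer (§1.3)? yes; and the income arises from sources outside the territory? yes. So the taxpayer is a Supervised Enterprise.
Under §1.4: the taxpayer is not registered for indirect tax? no; or the arrangement has been notified to the authority? yes; or the income arises from sources within the territory? no. So the taxpayer is a Scheduled Filer.
Under §1.7: Scheduled Filer (§1.4)? yes; and the taxpayer does not carry on a trade? yes. So the taxpayer is a Critical Taxpayer.
Under §1.12: not a Critical Taxpayer (§1.7)? no; and the taxpayer keeps adequate books and records? yes; and the taxpayer has made a valid election under the simplified scheme? no. So the taxpayer is not a Controlled Resident.
Under §1.5: the taxpayer has not made a valid election under the simplified scheme? yes; and the income arises from sources within the territory? no. So the taxpayer is not an Excluded Taxpayer.
Under §1.6: not a Controlled Resident (§1.12)? yes; or not an Excluded Taxpayer (§1.5)? yes; or the disposal is not of a chargeable asset? yes. So the taxpayer is a Tier V Trader.
Under §1.8: not a Supervised Enterprise (§1.2)? no; and Tier V Trader (§1.6)? yes. So the taxpayer is not a Designated Resident.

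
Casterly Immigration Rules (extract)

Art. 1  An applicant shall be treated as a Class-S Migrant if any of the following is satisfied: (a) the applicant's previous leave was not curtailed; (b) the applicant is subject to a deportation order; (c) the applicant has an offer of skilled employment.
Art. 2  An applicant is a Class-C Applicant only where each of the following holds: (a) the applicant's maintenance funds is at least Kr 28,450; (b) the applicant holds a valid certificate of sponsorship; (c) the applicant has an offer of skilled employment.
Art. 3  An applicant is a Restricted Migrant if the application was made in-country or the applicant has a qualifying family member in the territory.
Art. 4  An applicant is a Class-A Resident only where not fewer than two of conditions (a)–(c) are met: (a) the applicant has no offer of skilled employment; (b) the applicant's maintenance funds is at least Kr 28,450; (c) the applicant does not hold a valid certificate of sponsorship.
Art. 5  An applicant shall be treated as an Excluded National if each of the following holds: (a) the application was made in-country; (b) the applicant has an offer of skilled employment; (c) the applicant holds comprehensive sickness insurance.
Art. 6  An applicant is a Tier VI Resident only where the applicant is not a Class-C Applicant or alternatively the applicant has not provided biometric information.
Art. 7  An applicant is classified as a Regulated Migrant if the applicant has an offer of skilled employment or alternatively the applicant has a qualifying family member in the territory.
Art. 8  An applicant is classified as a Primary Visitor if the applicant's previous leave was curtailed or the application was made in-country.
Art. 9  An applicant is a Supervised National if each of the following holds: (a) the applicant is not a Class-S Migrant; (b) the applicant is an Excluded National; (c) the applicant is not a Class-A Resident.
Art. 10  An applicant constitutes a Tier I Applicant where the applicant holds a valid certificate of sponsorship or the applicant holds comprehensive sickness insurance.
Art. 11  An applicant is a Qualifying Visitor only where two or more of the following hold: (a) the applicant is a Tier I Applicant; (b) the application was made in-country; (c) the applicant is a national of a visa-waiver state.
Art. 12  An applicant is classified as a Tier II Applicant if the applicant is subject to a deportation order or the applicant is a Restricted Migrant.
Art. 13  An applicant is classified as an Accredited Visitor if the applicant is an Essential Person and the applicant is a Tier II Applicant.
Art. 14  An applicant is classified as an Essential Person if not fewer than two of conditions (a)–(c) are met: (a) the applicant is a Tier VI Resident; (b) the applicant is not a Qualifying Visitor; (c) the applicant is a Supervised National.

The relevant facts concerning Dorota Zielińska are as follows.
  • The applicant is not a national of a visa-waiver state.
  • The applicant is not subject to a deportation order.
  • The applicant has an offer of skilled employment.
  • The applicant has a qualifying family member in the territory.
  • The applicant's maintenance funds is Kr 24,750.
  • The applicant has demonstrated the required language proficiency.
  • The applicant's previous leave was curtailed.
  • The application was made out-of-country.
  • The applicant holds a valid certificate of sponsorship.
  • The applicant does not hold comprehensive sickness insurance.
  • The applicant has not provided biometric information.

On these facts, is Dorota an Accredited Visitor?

Yes

article 2 — Class-C Applicant: [applicant's maintenance funds: Kr 24,750 ≥ Kr 28,450? no] AND [the applicant holds a valid certificate of sponsorship? yes] AND [the applicant has an offer of skilled employment? yes] → not satisfied.
article 6 — Tier VI Resident: [not a Class-C Applicant (article 2)? yes] OR [the applicant has not provided biometric information? yes] → satisfied.
article 10 — Tier I Applicant: [the applicant holds a valid certificate of sponsorship? yes] OR [the applicant holds comprehensive sickness insurance? no] → satisfied.
article 11 — Qualifying Visitor: Tier I Applicant (article 10)? yes; the application was made in-country? no; the applicant is a national of a visa-waiver state? no — 1 of 3 hold (need ≥2) → not satisfied.
article 1 — Class-S Migrant: [the applicant's previous leave was not curtailed? no] OR [the applicant is subject to a deportation order? no] OR [the applicant has an offer of skilled employment? yes] → satisfied.
article 5 — Excluded National: [the application was made in-country? no] AND [the applicant has an offer of skilled employment? yes] AND [the applicant holds comprehensive sickness insurance? no] → not satisfied.
article 4 — Class-A Resident: the applicant has no offer of skilled employment? no; applicant's maintenance funds: Kr 24,750 ≥ Kr 28,450? no; the applicant does not hold a valid certificate of sponsorship? no — 0 of 3 hold (need ≥2) → not satisfied.
article 9 — Supervised National: [not a Class-S Migrant (article 1)? no] AND [Excluded National (article 5)? no] AND [not a Class-A Resident (article 4)? yes] → not satisfied.
article 14 — Essential Person: Tier VI Resident (article 6)? yes; not a Qualifying Visitor (article 11)? yes; Supervised National (article 9)? no — 2 of 3 hold (need ≥2) → satisfied.
article 3 — Restricted Migrant: [the application was made in-country? no] OR [the applicant has a qualifying family member in the territory? yes] → satisfied.
article 12 — Tier II Applicant: [the applicant is subject to a deportation order? no] OR [Restricted Migrant (article 3)? yes] → satisfied.
article 13 — Accredited Visitor: [Essential Person (article 14)? yes] AND [Tier II Applicant (article 12)? yes] → satisfied.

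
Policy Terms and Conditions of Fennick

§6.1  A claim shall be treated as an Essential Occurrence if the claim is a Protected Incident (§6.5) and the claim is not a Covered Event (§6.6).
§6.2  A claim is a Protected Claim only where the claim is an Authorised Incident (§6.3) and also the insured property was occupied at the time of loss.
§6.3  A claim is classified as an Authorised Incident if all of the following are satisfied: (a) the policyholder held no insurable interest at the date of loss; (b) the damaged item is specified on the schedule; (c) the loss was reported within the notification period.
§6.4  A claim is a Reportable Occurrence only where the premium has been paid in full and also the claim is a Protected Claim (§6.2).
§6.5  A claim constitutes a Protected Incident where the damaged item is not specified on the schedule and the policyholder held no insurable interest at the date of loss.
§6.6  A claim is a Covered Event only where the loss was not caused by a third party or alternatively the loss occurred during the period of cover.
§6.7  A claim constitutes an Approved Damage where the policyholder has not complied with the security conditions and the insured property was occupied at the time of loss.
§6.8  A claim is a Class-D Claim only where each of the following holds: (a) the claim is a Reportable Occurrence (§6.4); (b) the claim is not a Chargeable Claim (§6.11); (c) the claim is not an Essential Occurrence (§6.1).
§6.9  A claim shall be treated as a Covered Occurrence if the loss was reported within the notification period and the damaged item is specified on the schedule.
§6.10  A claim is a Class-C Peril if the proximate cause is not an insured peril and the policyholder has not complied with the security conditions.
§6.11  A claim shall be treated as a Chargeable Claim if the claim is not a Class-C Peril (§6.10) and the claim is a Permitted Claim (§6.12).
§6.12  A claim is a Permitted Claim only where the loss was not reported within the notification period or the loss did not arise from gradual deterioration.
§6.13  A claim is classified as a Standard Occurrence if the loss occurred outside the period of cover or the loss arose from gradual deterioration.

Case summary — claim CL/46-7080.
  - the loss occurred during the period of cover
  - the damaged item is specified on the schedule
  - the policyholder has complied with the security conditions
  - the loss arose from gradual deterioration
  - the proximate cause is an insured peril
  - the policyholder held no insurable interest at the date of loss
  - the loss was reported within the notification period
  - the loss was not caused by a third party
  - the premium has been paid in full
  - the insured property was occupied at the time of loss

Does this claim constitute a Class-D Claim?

Under §6.3: the policyholder held no insurable interest at the date of loss? yes; and the damaged item is specified on the schedule? yes; and the loss was reported within the notification period? yes. So the claim is an Authorised Incident.
Under §6.2: Authorised Incident (§6.3)? yes; and the insured property was occupied at the time of loss? yes. So the claim is a Protected Claim.
Under §6.4: the premium has been paid in full? yes; and Protected Claim (§6.2)? yes. So the claim is a Reportable Occurrence.
Under §6.10: the proximate cause is not an insured peril? no; and the policyholder has not complied with the security conditions? no. So the claim is not a Class-C Peril.
Under §6.12: the loss was not reported within the notification period? no; or the loss did not arise from gradual deterioration? no. So the claim is not a Permitted Claim.
Under §6.11: not a Class-C Peril (§6.10)? yes; and Permitted Claim (§6.12)? no. So the claim is not a Chargeable Claim.
Under §6.5: the damaged item is not specified on the schedule? no; and the policyholder held no insurable interest at the date of loss? yes. So the claim is not a Protected Incident.
Under §6.6: the loss was not caused by a third party? yes; or the loss occurred during the period of cover? yes. So the claim is a Covered Event.
Under §6.1: Protected Incident (§6.5)? no; and not a Covered Event (§6.6)? no. So the claim is not an Essential Occurrence.
Under §6.8: Reportable Occurrence (§6.4)? yes; and not a Chargeable Claim (§6.11)? yes; and not an Essential Occurrence (§6.1)? yes. So the claim is a Class-D Claim.

Yes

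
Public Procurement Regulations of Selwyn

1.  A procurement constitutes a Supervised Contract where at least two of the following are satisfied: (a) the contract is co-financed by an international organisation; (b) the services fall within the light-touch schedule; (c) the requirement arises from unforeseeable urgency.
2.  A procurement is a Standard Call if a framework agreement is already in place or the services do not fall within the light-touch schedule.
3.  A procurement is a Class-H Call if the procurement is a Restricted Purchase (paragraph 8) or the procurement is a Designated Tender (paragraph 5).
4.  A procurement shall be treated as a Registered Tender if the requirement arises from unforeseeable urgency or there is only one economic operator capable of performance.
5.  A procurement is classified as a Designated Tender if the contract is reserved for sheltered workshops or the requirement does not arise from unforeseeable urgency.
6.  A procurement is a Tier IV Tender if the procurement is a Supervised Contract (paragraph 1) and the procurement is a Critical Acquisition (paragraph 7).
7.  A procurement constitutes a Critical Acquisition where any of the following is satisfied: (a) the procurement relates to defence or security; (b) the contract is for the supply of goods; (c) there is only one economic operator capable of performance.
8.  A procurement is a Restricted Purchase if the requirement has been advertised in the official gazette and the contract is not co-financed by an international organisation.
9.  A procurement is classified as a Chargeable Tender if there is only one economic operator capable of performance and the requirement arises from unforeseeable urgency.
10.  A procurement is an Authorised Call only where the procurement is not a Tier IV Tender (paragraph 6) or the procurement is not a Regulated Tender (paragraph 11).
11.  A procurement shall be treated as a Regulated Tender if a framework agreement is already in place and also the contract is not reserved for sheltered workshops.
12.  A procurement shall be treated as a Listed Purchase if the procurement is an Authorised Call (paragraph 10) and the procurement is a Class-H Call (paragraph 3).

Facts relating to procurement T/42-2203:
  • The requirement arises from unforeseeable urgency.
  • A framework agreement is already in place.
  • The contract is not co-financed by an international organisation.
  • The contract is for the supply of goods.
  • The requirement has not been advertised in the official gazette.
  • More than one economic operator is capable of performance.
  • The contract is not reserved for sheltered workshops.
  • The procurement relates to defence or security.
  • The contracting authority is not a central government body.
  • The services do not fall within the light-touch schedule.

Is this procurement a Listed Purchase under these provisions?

paragraph 1 — Supervised Contract: the contract is co-financed by an international organisation? no; the services fall within the light-touch schedule? no; the requirement arises from unforeseeable urgency? yes — 1 of 3 hold (need ≥2) → not satisfied.
paragraph 7 — Critical Acquisition: [the procurement relates to defence or security? yes] OR [the contract is for the supply of goods? yes] OR [there is only one economic operator capable of performance? no] → satisfied.
paragraph 6 — Tier IV Tender: [Supervised Contract (paragraph 1)? no] AND [Critical Acquisition (paragraph 7)? yes] → not satisfied.
paragraph 11 — Regulated Tender: [a framework agreement is already in place? yes] AND [the contract is not reserved for sheltered workshops? yes] → satisfied.
paragraph 10 — Authorised Call: [not a Tier IV Tender (paragraph 6)? yes] OR [not a Regulated Tender (paragraph 11)? no] → satisfied.
paragraph 8 — Restricted Purchase: [the requirement has been advertised in the official gazette? no] AND [the contract is not co-financed by an international organisation? yes] → not satisfied.
paragraph 5 — Designated Tender: [the contract is reserved for sheltered workshops? no] OR [the requirement does not arise from unforeseeable urgency? no] → not satisfied.
paragraph 3 — Class-H Call: [Restricted Purchase (paragraph 8)? no] OR [Designated Tender (paragraph 5)? no] → not satisfied.
paragraph 12 — Listed Purchase: [Authorised Call (paragraph 10)? yes] AND [Class-H Call (paragraph 3)? no] → not satisfied.

No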